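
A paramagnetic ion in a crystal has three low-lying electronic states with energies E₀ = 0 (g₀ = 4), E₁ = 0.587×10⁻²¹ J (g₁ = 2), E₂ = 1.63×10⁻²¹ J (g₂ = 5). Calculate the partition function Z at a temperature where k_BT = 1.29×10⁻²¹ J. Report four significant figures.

Eᵢ/kT = 0, 0.455039, 1.26357.
Z = Σ gᵢe^(−Eᵢ/kT) = 4·e^(−0) + 2·e^(−0.455039) + 5·e^(−1.26357) = 4.00000 + 1.26885 + 1.41322 = 6.68207.

Z = 6.682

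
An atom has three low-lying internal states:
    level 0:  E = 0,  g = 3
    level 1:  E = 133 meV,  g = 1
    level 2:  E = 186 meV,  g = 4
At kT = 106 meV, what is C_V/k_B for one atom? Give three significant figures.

Eᵢ/kT = 0, 1.2547, 1.7547.
Z = Σ gᵢe^(−Eᵢ/kT) = 3·e^(−0) + 1·e^(−1.2547) + 4·e^(−1.7547) = 3.0000 + 0.28516 + 0.69184 = 3.9770.
⟨E⟩ = 41.893 meV, ⟨E²⟩ = 7286.7 meV².
C_V/k_B = (⟨E²⟩ − ⟨E⟩²)/(kT)² = (7286.7 − 1755.0)/11236 = 0.492.

0.492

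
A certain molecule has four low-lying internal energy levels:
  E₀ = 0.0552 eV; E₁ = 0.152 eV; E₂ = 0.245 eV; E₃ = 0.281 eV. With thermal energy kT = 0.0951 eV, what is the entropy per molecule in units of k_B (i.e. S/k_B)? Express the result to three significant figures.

Eᵢ/kT = 0.58044, 1.5983, 2.5762, 2.9548.
Z = Σ e^(−Eᵢ/kT) = e^(−0.58044) + e^(−1.5983) + e^(−2.5762) + e^(−2.9548) = 0.55965 + 0.20224 + 0.076062 + 0.052089 = 0.89004.
⟨E⟩ = Σ EᵢPᵢ = 0.10663 eV.
S/k_B = ln Z + ⟨E⟩/kT = ln(0.89004) + 0.10663/0.0951 = -0.11649 + 1.1212 = 1.00.

1.00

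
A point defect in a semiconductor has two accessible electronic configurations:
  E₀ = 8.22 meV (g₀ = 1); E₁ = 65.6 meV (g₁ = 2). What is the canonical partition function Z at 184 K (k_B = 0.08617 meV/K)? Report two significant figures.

k_BT = 0.08617 × 184 K = 15.86 meV.
Eᵢ/kT = 0.5183, 4.136.
Z = Σ gᵢe^(−Eᵢ/kT) = 1·e^(−0.5183) + 2·e^(−4.136) = 0.5955 + 0.03197 = 0.6275.

Z = 0.63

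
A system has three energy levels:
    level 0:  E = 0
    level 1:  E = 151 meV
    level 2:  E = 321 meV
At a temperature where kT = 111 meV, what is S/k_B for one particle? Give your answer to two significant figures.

Eᵢ/kT = 0, 1.360, 2.892.
Z = Σ e^(−Eᵢ/kT) = e^(−0) + e^(−1.360) + e^(−2.892) = 1.000 + 0.2567 + 0.05547 = 1.312.
⟨E⟩ = Σ EᵢPᵢ = 43.12 meV.
S/k_B = ln Z + ⟨E⟩/kT = ln(1.312) + 43.12/111 = 0.2716 + 0.3885 = 0.66.

0.66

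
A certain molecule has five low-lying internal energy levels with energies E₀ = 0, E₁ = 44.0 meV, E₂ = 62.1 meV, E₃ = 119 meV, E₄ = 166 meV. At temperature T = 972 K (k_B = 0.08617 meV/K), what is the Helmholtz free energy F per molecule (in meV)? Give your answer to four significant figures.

k_BT = 0.08617 × 972 K = 83.7572 meV.
Eᵢ/kT = 0, 0.525328, 0.741429, 1.42077, 1.98192.
Z = Σ e^(−Eᵢ/kT) = e^(−0) + e^(−0.525328) + e^(−0.741429) + e^(−1.42077) + e^(−1.98192) = 1.00000 + 0.591361 + 0.476433 + 0.241528 + 0.137804 = 2.44713.
F = −kT ln Z = −83.7572 × ln(2.44713) = −83.7572 × 0.894916 = -74.96 meV.

-74.96 meV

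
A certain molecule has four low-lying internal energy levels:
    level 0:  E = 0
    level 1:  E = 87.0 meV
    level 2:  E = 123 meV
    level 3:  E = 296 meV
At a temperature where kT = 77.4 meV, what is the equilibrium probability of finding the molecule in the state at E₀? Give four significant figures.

0.6448

Eᵢ/kT = 0, 1.12403, 1.58915, 3.82429.
Z = Σ e^(−Eᵢ/kT) = e^(−0) + e^(−1.12403) + e^(−1.58915) + e^(−3.82429) = 1.00000 + 0.324968 + 0.204099 + 0.0218339 = 1.55090.
P₀ = e^(−E₀/kT) / Z = 1.00000/1.55090 = 0.6448.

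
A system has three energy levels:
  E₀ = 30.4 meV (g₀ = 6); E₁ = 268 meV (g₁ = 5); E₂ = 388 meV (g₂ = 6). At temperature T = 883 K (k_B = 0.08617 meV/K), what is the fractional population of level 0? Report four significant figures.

k_BT = 0.08617 × 883 K = 76.0881 meV.
Eᵢ/kT = 0.399537, 3.52223, 5.09935.
Z = Σ gᵢe^(−Eᵢ/kT) = 6·e^(−0.399537) + 5·e^(−3.52223) + 6·e^(−5.09935) = 4.02378 + 0.147668 + 0.0366043 = 4.20805.
P₀ = g₀ e^(−E₀/kT) / Z = 4.02378/4.20805 = 0.9562.

0.9562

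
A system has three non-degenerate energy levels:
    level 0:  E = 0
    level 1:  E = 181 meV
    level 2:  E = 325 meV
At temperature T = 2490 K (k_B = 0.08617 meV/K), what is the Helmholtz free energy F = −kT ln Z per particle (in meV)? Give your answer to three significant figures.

-107 meV

k_BT = 0.08617 × 2490 K = 214.56 meV.
Eᵢ/kT = 0, 0.84359, 1.5147.
Z = Σ e^(−Eᵢ/kT) = e^(−0) + e^(−0.84359) + e^(−1.5147) = 1.0000 + 0.43016 + 0.21987 = 1.6500.
F = −kT ln Z = −214.56 × ln(1.6500) = −214.56 × 0.50078 = -107 meV.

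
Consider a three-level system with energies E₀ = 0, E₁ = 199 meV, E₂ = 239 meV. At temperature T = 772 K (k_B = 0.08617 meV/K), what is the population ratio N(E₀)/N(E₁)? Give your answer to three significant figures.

k_BT = 0.08617 × 772 K = 66.523 meV.
n₀/n₁ = exp[−(E₀−E₁)/kT] = exp(−(-199 meV)/(66.523 meV)) = exp(2.9914) = 19.9.

19.9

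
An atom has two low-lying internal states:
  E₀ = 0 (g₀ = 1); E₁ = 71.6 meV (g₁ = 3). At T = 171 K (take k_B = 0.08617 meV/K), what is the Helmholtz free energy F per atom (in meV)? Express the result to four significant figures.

k_BT = 0.08617 × 171 K = 14.7351 meV.
Eᵢ/kT = 0, 4.85915.
Z = Σ gᵢe^(−Eᵢ/kT) = 1·e^(−0) + 3·e^(−4.85915) = 1.00000 + 0.0232712 = 1.02327.
F = −kT ln Z = −14.7351 × ln(1.02327) = −14.7351 × 0.0230034 = -0.3390 meV.

-0.3390 meV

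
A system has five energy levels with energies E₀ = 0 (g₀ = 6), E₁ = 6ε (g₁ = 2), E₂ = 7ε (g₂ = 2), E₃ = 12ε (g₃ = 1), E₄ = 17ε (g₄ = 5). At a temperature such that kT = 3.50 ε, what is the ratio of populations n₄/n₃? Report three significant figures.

1.20

n₄/n₃ = (g₄/g₃) exp[−(E₄−E₃)/kT] = (5/1) × exp(−(5ε)/(3.50ε)) = (5/1) × exp(-1.4286) = 1.20.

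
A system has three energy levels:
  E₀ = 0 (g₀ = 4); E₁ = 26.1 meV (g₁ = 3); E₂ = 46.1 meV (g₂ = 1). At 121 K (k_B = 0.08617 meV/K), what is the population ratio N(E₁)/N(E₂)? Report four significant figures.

20.43

k_BT = 0.08617 × 121 K = 10.4266 meV.
n₁/n₂ = (g₁/g₂) exp[−(E₁−E₂)/kT] = (3/1) × exp(−(-20.0 meV)/(10.4266 meV)) = (3/1) × exp(1.91817) = 20.43.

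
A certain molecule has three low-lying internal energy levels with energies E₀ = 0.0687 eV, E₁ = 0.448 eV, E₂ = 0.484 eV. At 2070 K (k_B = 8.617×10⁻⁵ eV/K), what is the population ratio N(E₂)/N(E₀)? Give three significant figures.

k_BT = 8.617×10⁻⁵ × 2070 K = 0.17837 eV.
n₂/n₀ = exp[−(E₂−E₀)/kT] = exp(−(0.4153 eV)/(0.17837 eV)) = exp(-2.3283) = 0.0975.

0.0975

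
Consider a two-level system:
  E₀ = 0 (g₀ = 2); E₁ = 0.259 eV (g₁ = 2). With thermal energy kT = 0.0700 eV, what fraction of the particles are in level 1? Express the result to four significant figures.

Eᵢ/kT = 0, 3.70000.
Z = Σ gᵢe^(−Eᵢ/kT) = 2·e^(−0) + 2·e^(−3.70000) = 2.00000 + 0.0494471 = 2.04945.
P₁ = g₁ e^(−E₁/kT) / Z = 0.0494471/2.04945 = 0.02413.

0.02413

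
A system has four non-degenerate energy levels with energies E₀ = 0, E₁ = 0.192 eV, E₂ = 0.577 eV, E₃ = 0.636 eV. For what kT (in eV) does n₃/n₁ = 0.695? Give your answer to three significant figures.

1.22 eV

n₃/n₁ = exp[−(E₃−E₁)/kT] = 0.695.
⇒ (E₃−E₁)/kT = ln(1/0.695) = ln(1.4388) = 0.36381.
kT = 0.444 eV / 0.36381 = 1.22 eV.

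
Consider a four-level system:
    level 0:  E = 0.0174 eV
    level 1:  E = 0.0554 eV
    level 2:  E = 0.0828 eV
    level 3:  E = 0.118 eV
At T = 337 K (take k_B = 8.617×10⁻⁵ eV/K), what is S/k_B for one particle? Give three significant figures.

k_BT = 8.617×10⁻⁵ × 337 K = 0.029039 eV.
Eᵢ/kT = 0.59919, 1.9078, 2.8513, 4.0635.
Z = Σ e^(−Eᵢ/kT) = e^(−0.59919) + e^(−1.9078) + e^(−2.8513) + e^(−4.0635) = 0.54926 + 0.14841 + 0.057769 + 0.017189 = 0.77263.
⟨E⟩ = Σ EᵢPᵢ = 0.031827 eV.
S/k_B = ln Z + ⟨E⟩/kT = ln(0.77263) + 0.031827/0.029039 = -0.25795 + 1.0960 = 0.838.

0.838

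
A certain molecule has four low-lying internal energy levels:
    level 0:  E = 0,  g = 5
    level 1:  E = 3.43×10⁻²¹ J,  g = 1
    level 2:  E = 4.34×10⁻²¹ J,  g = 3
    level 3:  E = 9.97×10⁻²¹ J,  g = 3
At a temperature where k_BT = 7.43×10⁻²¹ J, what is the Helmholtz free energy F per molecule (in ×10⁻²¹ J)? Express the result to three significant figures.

Eᵢ/kT = 0, 0.46164, 0.58412, 1.3419.
Z = Σ gᵢe^(−Eᵢ/kT) = 5·e^(−0) + 1·e^(−0.46164) + 3·e^(−0.58412) + 3·e^(−1.3419) = 5.0000 + 0.63025 + 1.6728 + 0.78405 = 8.0871.
F = −kT ln Z = −7.43 × ln(8.0871) = −7.43 × 2.0903 = -15.5 ×10⁻²¹ J.

-15.5 ×10⁻²¹ J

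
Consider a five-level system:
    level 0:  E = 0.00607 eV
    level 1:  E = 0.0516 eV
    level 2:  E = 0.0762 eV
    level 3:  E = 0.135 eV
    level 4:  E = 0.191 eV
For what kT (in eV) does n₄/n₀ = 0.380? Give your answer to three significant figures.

0.191 eV

n₄/n₀ = exp[−(E₄−E₀)/kT] = 0.380.
⇒ (E₄−E₀)/kT = ln(1/0.380) = ln(2.6316) = 0.96759.
kT = 0.18493 eV / 0.96759 = 0.191 eV.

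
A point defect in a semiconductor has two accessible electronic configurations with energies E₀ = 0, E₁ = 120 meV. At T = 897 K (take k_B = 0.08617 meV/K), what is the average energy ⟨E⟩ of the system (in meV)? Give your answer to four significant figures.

20.97 meV

k_BT = 0.08617 × 897 K = 77.2945 meV.
Eᵢ/kT = 0, 1.55250.
Z = Σ e^(−Eᵢ/kT) = e^(−0) + e^(−1.55250) = 1.00000 + 0.211718 = 1.21172.
⟨E⟩ = Σ Eᵢ e^(−Eᵢ/kT) / Z = (0·1.00000 + 120·0.211718) / 1.21172 = 20.97 meV.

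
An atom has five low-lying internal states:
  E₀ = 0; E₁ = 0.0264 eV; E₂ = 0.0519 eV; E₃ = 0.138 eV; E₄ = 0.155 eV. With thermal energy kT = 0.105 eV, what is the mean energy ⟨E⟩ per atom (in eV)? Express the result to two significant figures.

0.043 eV

Eᵢ/kT = 0, 0.2514, 0.4943, 1.314, 1.476.
Z = Σ e^(−Eᵢ/kT) = e^(−0) + e^(−0.2514) + e^(−0.4943) + e^(−1.314) + e^(−1.476) = 1.000 + 0.7777 + 0.6100 + 0.2687 + 0.2286 = 2.885.
⟨E⟩ = Σ Eᵢ e^(−Eᵢ/kT) / Z = (0·1.000 + 0.0264·0.7777 + 0.0519·0.6100 + 0.138·0.2687 + 0.155·0.2286) / 2.885 = 0.043 eV.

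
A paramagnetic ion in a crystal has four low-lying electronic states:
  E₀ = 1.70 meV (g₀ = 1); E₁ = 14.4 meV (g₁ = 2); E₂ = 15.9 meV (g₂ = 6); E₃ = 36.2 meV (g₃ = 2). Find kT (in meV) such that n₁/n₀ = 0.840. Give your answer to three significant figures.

n₁/n₀ = (g₁/g₀) exp[−(E₁−E₀)/kT] = 0.840.
⇒ (E₁−E₀)/kT = ln((2/1)/0.840) = ln(2.3810) = 0.86752.
kT = 12.70 meV / 0.86752 = 14.6 meV.

14.6 meV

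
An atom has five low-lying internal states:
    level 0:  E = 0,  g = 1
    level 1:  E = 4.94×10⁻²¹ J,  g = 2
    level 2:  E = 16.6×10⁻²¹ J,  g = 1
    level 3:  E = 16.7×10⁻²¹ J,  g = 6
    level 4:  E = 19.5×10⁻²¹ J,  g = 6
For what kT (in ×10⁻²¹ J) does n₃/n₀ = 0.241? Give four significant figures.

5.195 ×10⁻²¹ J

n₃/n₀ = (g₃/g₀) exp[−(E₃−E₀)/kT] = 0.241.
⇒ (E₃−E₀)/kT = ln((6/1)/0.241) = ln(24.8963) = 3.21472.
kT = 16.7 ×10⁻²¹ J / 3.21472 = 5.195 ×10⁻²¹ J.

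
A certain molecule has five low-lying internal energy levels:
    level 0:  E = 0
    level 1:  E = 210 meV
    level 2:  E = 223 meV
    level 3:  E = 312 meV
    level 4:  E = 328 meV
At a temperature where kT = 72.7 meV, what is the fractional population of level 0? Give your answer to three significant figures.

Eᵢ/kT = 0, 2.8886, 3.0674, 4.2916, 4.5117.
Z = Σ e^(−Eᵢ/kT) = e^(−0) + e^(−2.8886) + e^(−3.0674) + e^(−4.2916) + e^(−4.5117) = 1.0000 + 0.055654 + 0.046542 + 0.013683 + 0.010980 = 1.1269.
P₀ = e^(−E₀/kT) / Z = 1.0000/1.1269 = 0.887.

0.887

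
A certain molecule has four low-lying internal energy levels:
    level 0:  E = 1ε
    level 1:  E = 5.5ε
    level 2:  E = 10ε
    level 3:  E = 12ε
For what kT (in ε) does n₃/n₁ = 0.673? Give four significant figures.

16.41 ε

n₃/n₁ = exp[−(E₃−E₁)/kT] = 0.673.
⇒ (E₃−E₁)/kT = ln(1/0.673) = ln(1.48588) = 0.396007.
kT = 6.5ε / 0.396007 = 16.41 ε.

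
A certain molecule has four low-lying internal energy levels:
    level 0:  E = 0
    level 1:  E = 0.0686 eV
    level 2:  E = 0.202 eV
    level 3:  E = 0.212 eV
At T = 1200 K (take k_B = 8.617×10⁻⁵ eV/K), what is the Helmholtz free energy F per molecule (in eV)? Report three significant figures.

k_BT = 8.617×10⁻⁵ × 1200 K = 0.10340 eV.
Eᵢ/kT = 0, 0.66344, 1.9536, 2.0503.
Z = Σ e^(−Eᵢ/kT) = e^(−0) + e^(−0.66344) + e^(−1.9536) + e^(−2.0503) = 1.0000 + 0.51508 + 0.14176 + 0.12870 = 1.7855.
F = −kT ln Z = −0.10340 × ln(1.7855) = −0.10340 × 0.57970 = -0.0599 eV.

-0.0599 eV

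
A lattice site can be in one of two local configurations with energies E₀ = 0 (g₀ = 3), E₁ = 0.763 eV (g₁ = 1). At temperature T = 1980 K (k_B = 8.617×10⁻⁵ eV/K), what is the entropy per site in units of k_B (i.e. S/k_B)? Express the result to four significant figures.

1.119

k_BT = 8.617×10⁻⁵ × 1980 K = 0.170617 eV.
Eᵢ/kT = 0, 4.47200.
Z = Σ gᵢe^(−Eᵢ/kT) = 3·e^(−0) + 1·e^(−4.47200) = 3.00000 + 0.0114244 = 3.01142.
⟨E⟩ = Σ EᵢPᵢ = 0.00289459 eV.
S/k_B = ln Z + ⟨E⟩/kT = ln(3.01142) + 0.00289459/0.170617 = 1.10241 + 0.0169654 = 1.119.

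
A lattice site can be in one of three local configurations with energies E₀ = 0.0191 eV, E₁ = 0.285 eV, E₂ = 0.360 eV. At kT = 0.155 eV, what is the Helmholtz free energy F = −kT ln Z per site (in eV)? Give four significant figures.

Eᵢ/kT = 0.123226, 1.83871, 2.32258.
Z = Σ e^(−Eᵢ/kT) = e^(−0.123226) + e^(−1.83871) + e^(−2.32258) = 0.884064 + 0.159022 + 0.0980204 = 1.14111.
F = −kT ln Z = −0.155 × ln(1.14111) = −0.155 × 0.132001 = -0.02046 eV.

-0.02046 eV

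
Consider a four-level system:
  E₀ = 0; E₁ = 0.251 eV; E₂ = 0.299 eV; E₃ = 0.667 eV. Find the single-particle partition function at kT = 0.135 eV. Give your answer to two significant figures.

Z = 1.3

Eᵢ/kT = 0, 1.859, 2.215, 4.941.
Z = Σ e^(−Eᵢ/kT) = e^(−0) + e^(−1.859) + e^(−2.215) + e^(−4.941) = 1.000 + 0.1558 + 0.1092 + 0.007147 = 1.272.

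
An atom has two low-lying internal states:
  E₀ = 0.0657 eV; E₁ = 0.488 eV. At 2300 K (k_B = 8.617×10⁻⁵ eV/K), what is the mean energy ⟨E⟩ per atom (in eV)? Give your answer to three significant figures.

0.111 eV

k_BT = 8.617×10⁻⁵ × 2300 K = 0.19819 eV.
Eᵢ/kT = 0.33150, 2.4623.
Z = Σ e^(−Eᵢ/kT) = e^(−0.33150) + e^(−2.4623) = 0.71785 + 0.085239 = 0.80309.
⟨E⟩ = Σ Eᵢ e^(−Eᵢ/kT) / Z = (0.0657·0.71785 + 0.488·0.085239) / 0.80309 = 0.111 eV.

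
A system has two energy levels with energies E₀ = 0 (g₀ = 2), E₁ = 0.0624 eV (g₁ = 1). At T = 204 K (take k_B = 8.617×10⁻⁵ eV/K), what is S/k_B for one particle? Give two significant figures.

0.76

k_BT = 8.617×10⁻⁵ × 204 K = 0.01758 eV.
Eᵢ/kT = 0, 3.549.
Z = Σ gᵢe^(−Eᵢ/kT) = 2·e^(−0) + 1·e^(−3.549) = 2.000 + 0.02875 = 2.029.
⟨E⟩ = Σ EᵢPᵢ = 0.0008842 eV.
S/k_B = ln Z + ⟨E⟩/kT = ln(2.029) + 0.0008842/0.01758 = 0.7075 + 0.05030 = 0.76.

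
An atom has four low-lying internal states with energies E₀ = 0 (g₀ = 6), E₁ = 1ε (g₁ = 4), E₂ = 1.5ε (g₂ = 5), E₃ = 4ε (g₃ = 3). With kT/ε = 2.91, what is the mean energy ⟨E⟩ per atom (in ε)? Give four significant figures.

0.8227 ε

Eᵢ/kT = 0, 0.343643, 0.515464, 1.37457.
Z = Σ gᵢe^(−Eᵢ/kT) = 6·e^(−0) + 4·e^(−0.343643) + 5·e^(−0.515464) + 3·e^(−1.37457) = 6.00000 + 2.83673 + 2.98612 + 0.758845 = 12.5817.
⟨E⟩ = Σ Eᵢ gᵢe^(−Eᵢ/kT) / Z = (0·6.00000 + 1·2.83673 + 1.5·2.98612 + 4·0.758845) / 12.5817 = 0.8227 ε.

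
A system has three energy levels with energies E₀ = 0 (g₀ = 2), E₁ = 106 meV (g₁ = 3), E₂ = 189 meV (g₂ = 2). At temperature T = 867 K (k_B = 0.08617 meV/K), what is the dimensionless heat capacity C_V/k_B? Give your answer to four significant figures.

k_BT = 0.08617 × 867 K = 74.7094 meV.
Eᵢ/kT = 0, 1.41883, 2.52980.
Z = Σ gᵢe^(−Eᵢ/kT) = 2·e^(−0) + 3·e^(−1.41883) + 2·e^(−2.52980) = 2.00000 + 0.725991 + 0.159350 = 2.88534.
⟨E⟩ = 37.1090 meV, ⟨E²⟩ = 4799.91 meV².
C_V/k_B = (⟨E²⟩ − ⟨E⟩²)/(kT)² = (4799.91 − 1377.08)/5581.49 = 0.6132.

0.6132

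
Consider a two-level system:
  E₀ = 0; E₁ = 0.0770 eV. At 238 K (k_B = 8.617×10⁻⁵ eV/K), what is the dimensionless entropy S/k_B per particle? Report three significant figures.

k_BT = 8.617×10⁻⁵ × 238 K = 0.020508 eV.
Eᵢ/kT = 0, 3.7546.
Z = Σ e^(−Eᵢ/kT) = e^(−0) + e^(−3.7546) = 1.0000 + 0.023410 = 1.0234.
⟨E⟩ = Σ EᵢPᵢ = 0.0017614 eV.
S/k_B = ln Z + ⟨E⟩/kT = ln(1.0234) + 0.0017614/0.020508 = 0.023130 + 0.085888 = 0.109.

0.109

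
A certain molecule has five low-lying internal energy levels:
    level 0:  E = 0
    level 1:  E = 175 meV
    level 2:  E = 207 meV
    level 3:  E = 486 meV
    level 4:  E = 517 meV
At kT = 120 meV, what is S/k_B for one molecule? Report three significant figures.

Eᵢ/kT = 0, 1.4583, 1.7250, 4.0500, 4.3083.
Z = Σ e^(−Eᵢ/kT) = e^(−0) + e^(−1.4583) + e^(−1.7250) + e^(−4.0500) + e^(−4.3083) = 1.0000 + 0.23263 + 0.17817 + 0.017422 + 0.013456 = 1.4417.
⟨E⟩ = Σ EᵢPᵢ = 64.518 meV.
S/k_B = ln Z + ⟨E⟩/kT = ln(1.4417) + 64.518/120 = 0.36582 + 0.53765 = 0.903.

0.903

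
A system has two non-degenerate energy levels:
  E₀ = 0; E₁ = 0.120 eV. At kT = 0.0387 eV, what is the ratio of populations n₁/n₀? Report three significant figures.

0.0450

n₁/n₀ = exp[−(E₁−E₀)/kT] = exp(−(0.120 eV)/(0.0387 eV)) = exp(-3.1008) = 0.0450.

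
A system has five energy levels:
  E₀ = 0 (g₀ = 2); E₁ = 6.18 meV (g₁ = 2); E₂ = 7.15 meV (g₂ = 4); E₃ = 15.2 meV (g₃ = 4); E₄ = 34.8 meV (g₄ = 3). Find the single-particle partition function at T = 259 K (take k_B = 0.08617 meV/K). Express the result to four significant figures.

Z = 9.075

k_BT = 0.08617 × 259 K = 22.3180 meV.
Eᵢ/kT = 0, 0.276907, 0.320369, 0.681065, 1.55928.
Z = Σ gᵢe^(−Eᵢ/kT) = 2·e^(−0) + 2·e^(−0.276907) + 4·e^(−0.320369) + 4·e^(−0.681065) + 3·e^(−1.55928) = 2.00000 + 1.51625 + 2.90352 + 2.02431 + 0.630862 = 9.07494.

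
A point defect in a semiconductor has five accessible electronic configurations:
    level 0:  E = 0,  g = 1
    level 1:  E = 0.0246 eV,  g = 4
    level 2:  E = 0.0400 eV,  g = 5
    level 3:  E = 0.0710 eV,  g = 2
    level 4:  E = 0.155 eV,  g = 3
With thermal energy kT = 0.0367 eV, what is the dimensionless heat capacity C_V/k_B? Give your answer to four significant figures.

Eᵢ/kT = 0, 0.670300, 1.08992, 1.93460, 4.22343.
Z = Σ gᵢe^(−Eᵢ/kT) = 1·e^(−0) + 4·e^(−0.670300) + 5·e^(−1.08992) + 2·e^(−1.93460) + 3·e^(−4.22343) = 1.00000 + 2.04622 + 1.68122 + 0.288964 + 0.0439449 = 5.06035.
⟨E⟩ = 0.0286371 eV, ⟨E²⟩ = 0.00127277 eV².
C_V/k_B = (⟨E²⟩ − ⟨E⟩²)/(kT)² = (0.00127277 − 0.000820083)/0.00134689 = 0.3361.

0.3361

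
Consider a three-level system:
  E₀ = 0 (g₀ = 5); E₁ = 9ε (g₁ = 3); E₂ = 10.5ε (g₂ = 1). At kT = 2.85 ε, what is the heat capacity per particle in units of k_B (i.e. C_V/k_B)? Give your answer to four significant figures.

Eᵢ/kT = 0, 3.15789, 3.68421.
Z = Σ gᵢe^(−Eᵢ/kT) = 5·e^(−0) + 3·e^(−3.15789) + 1·e^(−3.68421) = 5.00000 + 0.127546 + 0.0251170 = 5.15266.
⟨E⟩ = 0.273964 ε, ⟨E²⟩ = 2.54245 ε².
C_V/k_B = (⟨E²⟩ − ⟨E⟩²)/(kT)² = (2.54245 − 0.0750563)/8.12250 = 0.3038.

0.3038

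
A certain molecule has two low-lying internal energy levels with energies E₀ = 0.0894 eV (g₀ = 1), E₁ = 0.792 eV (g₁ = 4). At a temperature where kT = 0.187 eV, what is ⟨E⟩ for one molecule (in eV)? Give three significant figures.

0.149 eV

Eᵢ/kT = 0.47807, 4.2353.
Z = Σ gᵢe^(−Eᵢ/kT) = 1·e^(−0.47807) + 4·e^(−4.2353) = 0.61998 + 0.057902 = 0.67788.
⟨E⟩ = Σ Eᵢ gᵢe^(−Eᵢ/kT) / Z = (0.0894·0.61998 + 0.792·0.057902) / 0.67788 = 0.149 eV.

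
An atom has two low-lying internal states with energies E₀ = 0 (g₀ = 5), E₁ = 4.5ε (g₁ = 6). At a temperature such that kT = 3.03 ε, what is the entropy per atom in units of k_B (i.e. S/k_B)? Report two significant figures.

2.2

Eᵢ/kT = 0, 1.485.
Z = Σ gᵢe^(−Eᵢ/kT) = 5·e^(−0) + 6·e^(−1.485) = 5.000 + 1.359 = 6.359.
⟨E⟩ = Σ EᵢPᵢ = 0.9617 ε.
S/k_B = ln Z + ⟨E⟩/kT = ln(6.359) + 0.9617/3.03 = 1.850 + 0.3174 = 2.2.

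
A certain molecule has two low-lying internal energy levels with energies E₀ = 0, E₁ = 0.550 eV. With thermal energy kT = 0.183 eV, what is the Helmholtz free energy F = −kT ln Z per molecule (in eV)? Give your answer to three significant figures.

-0.00884 eV

Eᵢ/kT = 0, 3.0055.
Z = Σ e^(−Eᵢ/kT) = e^(−0) + e^(−3.0055) = 1.0000 + 0.049514 = 1.0495.
F = −kT ln Z = −0.183 × ln(1.0495) = −0.183 × 0.048314 = -0.00884 eV.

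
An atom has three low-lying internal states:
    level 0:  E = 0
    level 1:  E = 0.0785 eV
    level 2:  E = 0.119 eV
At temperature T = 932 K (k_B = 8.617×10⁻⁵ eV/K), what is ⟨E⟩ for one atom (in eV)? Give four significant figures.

0.03528 eV

k_BT = 8.617×10⁻⁵ × 932 K = 0.0803104 eV.
Eᵢ/kT = 0, 0.977457, 1.48175.
Z = Σ e^(−Eᵢ/kT) = e^(−0) + e^(−0.977457) + e^(−1.48175) = 1.00000 + 0.376267 + 0.227240 = 1.60351.
⟨E⟩ = Σ Eᵢ e^(−Eᵢ/kT) / Z = (0·1.00000 + 0.0785·0.376267 + 0.119·0.227240) / 1.60351 = 0.03528 eV.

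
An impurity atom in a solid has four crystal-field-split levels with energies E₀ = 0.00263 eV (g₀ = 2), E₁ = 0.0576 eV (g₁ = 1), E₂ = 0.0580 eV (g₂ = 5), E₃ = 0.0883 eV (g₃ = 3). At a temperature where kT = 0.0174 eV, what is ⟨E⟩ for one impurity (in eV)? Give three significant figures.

0.00954 eV

Eᵢ/kT = 0.15115, 3.3103, 3.3333, 5.0747.
Z = Σ gᵢe^(−Eᵢ/kT) = 2·e^(−0.15115) + 1·e^(−3.3103) + 5·e^(−3.3333) + 3·e^(−5.0747) = 1.7194 + 0.036505 + 0.17838 + 0.018759 = 1.9530.
⟨E⟩ = Σ Eᵢ gᵢe^(−Eᵢ/kT) / Z = (0.00263·1.7194 + 0.0576·0.036505 + 0.0580·0.17838 + 0.0883·0.018759) / 1.9530 = 0.00954 eV.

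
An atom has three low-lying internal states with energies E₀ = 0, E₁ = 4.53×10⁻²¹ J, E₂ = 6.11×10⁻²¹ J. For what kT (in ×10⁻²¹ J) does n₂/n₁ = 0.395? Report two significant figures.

n₂/n₁ = exp[−(E₂−E₁)/kT] = 0.395.
⇒ (E₂−E₁)/kT = ln(1/0.395) = ln(2.532) = 0.9290.
kT = 1.58 ×10⁻²¹ J / 0.9290 = 1.7 ×10⁻²¹ J.

1.7 ×10⁻²¹ J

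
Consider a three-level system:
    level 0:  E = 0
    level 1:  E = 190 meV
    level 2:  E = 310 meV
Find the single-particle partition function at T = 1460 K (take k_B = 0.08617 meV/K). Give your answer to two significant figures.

k_BT = 0.08617 × 1460 K = 125.8 meV.
Eᵢ/kT = 0, 1.510, 2.464.
Z = Σ e^(−Eᵢ/kT) = e^(−0) + e^(−1.510) + e^(−2.464) = 1.000 + 0.2209 + 0.08509 = 1.306.

Z = 1.3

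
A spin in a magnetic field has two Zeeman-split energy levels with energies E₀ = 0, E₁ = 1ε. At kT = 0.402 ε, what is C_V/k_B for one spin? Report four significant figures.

Eᵢ/kT = 0, 2.48756.
Z = Σ e^(−Eᵢ/kT) = e^(−0) + e^(−2.48756) = 1.00000 + 0.0831125 = 1.08311.
⟨E⟩ = 0.0767350 ε, ⟨E²⟩ = 0.0767350 ε².
C_V/k_B = (⟨E²⟩ − ⟨E⟩²)/(kT)² = (0.0767350 − 0.00588826)/0.161604 = 0.4384.

0.4384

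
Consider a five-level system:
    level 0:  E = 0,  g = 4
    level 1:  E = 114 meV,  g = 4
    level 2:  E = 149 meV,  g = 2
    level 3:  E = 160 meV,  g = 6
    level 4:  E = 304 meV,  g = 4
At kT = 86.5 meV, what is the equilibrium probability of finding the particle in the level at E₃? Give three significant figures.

Eᵢ/kT = 0, 1.3179, 1.7225, 1.8497, 3.5145.
Z = Σ gᵢe^(−Eᵢ/kT) = 4·e^(−0) + 4·e^(−1.3179) + 2·e^(−1.7225) + 6·e^(−1.8497) + 4·e^(−3.5145) = 4.0000 + 1.0708 + 0.35724 + 0.94371 + 0.11905 = 6.4908.
P₃ = g₃ e^(−E₃/kT) / Z = 0.94371/6.4908 = 0.145.

0.145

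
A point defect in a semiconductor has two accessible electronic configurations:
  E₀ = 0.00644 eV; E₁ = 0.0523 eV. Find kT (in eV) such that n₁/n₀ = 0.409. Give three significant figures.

n₁/n₀ = exp[−(E₁−E₀)/kT] = 0.409.
⇒ (E₁−E₀)/kT = ln(1/0.409) = ln(2.4450) = 0.89405.
kT = 0.04586 eV / 0.89405 = 0.0513 eV.

0.0513 eV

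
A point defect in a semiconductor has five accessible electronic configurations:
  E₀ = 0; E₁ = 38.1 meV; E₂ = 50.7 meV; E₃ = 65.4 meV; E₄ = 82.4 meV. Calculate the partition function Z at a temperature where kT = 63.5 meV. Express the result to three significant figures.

Z = 2.63

Eᵢ/kT = 0, 0.60000, 0.79843, 1.0299, 1.2976.
Z = Σ e^(−Eᵢ/kT) = e^(−0) + e^(−0.60000) + e^(−0.79843) + e^(−1.0299) + e^(−1.2976) = 1.0000 + 0.54881 + 0.45003 + 0.35704 + 0.27319 = 2.6291.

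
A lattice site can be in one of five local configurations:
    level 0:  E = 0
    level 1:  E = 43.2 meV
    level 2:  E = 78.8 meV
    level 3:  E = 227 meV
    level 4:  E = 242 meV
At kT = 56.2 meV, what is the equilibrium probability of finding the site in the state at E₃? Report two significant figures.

0.010

Eᵢ/kT = 0, 0.7687, 1.402, 4.039, 4.306.
Z = Σ e^(−Eᵢ/kT) = e^(−0) + e^(−0.7687) + e^(−1.402) + e^(−4.039) + e^(−4.306) = 1.000 + 0.4636 + 0.2461 + 0.01762 + 0.01349 = 1.741.
P₃ = e^(−E₃/kT) / Z = 0.01762/1.741 = 0.010.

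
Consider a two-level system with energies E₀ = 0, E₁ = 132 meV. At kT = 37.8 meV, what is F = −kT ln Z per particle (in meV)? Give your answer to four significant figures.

-1.133 meV

Eᵢ/kT = 0, 3.49206.
Z = Σ e^(−Eᵢ/kT) = e^(−0) + e^(−3.49206) = 1.00000 + 0.0304381 = 1.03044.
F = −kT ln Z = −37.8 × ln(1.03044) = −37.8 × 0.0299859 = -1.133 meV.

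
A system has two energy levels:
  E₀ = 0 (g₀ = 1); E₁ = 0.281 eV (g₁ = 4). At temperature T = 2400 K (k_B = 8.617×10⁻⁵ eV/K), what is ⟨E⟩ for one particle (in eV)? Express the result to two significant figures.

k_BT = 8.617×10⁻⁵ × 2400 K = 0.2068 eV.
Eᵢ/kT = 0, 1.359.
Z = Σ gᵢe^(−Eᵢ/kT) = 1·e^(−0) + 4·e^(−1.359) = 1.000 + 1.028 = 2.028.
⟨E⟩ = Σ Eᵢ gᵢe^(−Eᵢ/kT) / Z = (0·1.000 + 0.281·1.028) / 2.028 = 0.14 eV.

0.14 eV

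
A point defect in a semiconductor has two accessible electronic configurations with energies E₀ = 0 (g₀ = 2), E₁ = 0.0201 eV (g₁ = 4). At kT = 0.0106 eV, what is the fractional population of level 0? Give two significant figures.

0.77

Eᵢ/kT = 0, 1.896.
Z = Σ gᵢe^(−Eᵢ/kT) = 2·e^(−0) + 4·e^(−1.896) = 2.000 + 0.6007 = 2.601.
P₀ = g₀ e^(−E₀/kT) / Z = 2.000/2.601 = 0.77.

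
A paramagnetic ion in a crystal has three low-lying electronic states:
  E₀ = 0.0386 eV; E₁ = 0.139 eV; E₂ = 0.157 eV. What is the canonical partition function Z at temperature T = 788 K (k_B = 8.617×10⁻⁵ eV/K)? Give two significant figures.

Z = 0.79

k_BT = 8.617×10⁻⁵ × 788 K = 0.06790 eV.
Eᵢ/kT = 0.5685, 2.047, 2.312.
Z = Σ e^(−Eᵢ/kT) = e^(−0.5685) + e^(−2.047) + e^(−2.312) = 0.5664 + 0.1291 + 0.09906 = 0.7946.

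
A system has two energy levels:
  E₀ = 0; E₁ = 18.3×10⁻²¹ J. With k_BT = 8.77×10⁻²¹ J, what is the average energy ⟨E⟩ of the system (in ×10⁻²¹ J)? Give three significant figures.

2.02 ×10⁻²¹ J

Eᵢ/kT = 0, 2.0867.
Z = Σ e^(−Eᵢ/kT) = e^(−0) + e^(−2.0867) = 1.0000 + 0.12410 = 1.1241.
⟨E⟩ = Σ Eᵢ e^(−Eᵢ/kT) / Z = (0·1.0000 + 18.3·0.12410) / 1.1241 = 2.02 ×10⁻²¹ J.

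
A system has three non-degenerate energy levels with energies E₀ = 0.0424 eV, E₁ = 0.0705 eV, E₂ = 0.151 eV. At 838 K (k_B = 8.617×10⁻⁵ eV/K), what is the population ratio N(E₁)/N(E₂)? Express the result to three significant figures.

3.05

k_BT = 8.617×10⁻⁵ × 838 K = 0.072210 eV.
n₁/n₂ = exp[−(E₁−E₂)/kT] = exp(−(-0.0805 eV)/(0.072210 eV)) = exp(1.1148) = 3.05.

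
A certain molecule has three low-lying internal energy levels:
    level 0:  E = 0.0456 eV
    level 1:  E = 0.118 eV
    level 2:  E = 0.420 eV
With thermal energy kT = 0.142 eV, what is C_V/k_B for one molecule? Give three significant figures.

Eᵢ/kT = 0.32113, 0.83099, 2.9577.
Z = Σ e^(−Eᵢ/kT) = e^(−0.32113) + e^(−0.83099) + e^(−2.9577) = 0.72533 + 0.43562 + 0.051938 = 1.2129.
⟨E⟩ = 0.087635 eV, ⟨E²⟩ = 0.013798 eV².
C_V/k_B = (⟨E²⟩ − ⟨E⟩²)/(kT)² = (0.013798 − 0.0076799)/0.020164 = 0.303.

0.303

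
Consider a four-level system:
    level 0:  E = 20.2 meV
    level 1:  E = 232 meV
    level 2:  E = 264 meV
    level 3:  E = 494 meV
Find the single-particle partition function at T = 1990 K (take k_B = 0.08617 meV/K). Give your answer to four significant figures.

k_BT = 0.08617 × 1990 K = 171.478 meV.
Eᵢ/kT = 0.117799, 1.35294, 1.53956, 2.88084.
Z = Σ e^(−Eᵢ/kT) = e^(−0.117799) + e^(−1.35294) + e^(−1.53956) + e^(−2.88084) = 0.888875 + 0.258479 + 0.214475 + 0.0560876 = 1.41792.

Z = 1.418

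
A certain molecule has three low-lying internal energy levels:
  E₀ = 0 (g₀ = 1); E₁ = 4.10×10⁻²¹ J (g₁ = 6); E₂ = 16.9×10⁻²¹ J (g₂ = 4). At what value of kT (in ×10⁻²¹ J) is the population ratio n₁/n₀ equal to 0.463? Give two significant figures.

n₁/n₀ = (g₁/g₀) exp[−(E₁−E₀)/kT] = 0.463.
⇒ (E₁−E₀)/kT = ln((6/1)/0.463) = ln(12.96) = 2.562.
kT = 4.10 ×10⁻²¹ J / 2.562 = 1.6 ×10⁻²¹ J.

1.6 ×10⁻²¹ J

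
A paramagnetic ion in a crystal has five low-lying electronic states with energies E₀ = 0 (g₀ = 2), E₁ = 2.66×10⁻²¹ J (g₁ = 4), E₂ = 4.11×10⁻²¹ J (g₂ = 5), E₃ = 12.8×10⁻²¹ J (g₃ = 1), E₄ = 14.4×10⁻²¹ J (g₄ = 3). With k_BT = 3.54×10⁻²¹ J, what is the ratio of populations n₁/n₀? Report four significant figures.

n₁/n₀ = (g₁/g₀) exp[−(E₁−E₀)/kT] = (4/2) × exp(−(2.66 ×10⁻²¹ J)/(3.54 ×10⁻²¹ J)) = (4/2) × exp(-0.751412) = 0.9434.

0.9434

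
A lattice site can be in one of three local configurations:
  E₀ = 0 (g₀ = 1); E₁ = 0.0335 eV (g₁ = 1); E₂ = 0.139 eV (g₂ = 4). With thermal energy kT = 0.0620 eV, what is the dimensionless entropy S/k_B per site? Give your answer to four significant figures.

1.328

Eᵢ/kT = 0, 0.540323, 2.24194.
Z = Σ gᵢe^(−Eᵢ/kT) = 1·e^(−0) + 1·e^(−0.540323) + 4·e^(−2.24194) = 1.00000 + 0.582560 + 0.425009 = 2.00757.
⟨E⟩ = Σ EᵢPᵢ = 0.0391478 eV.
S/k_B = ln Z + ⟨E⟩/kT = ln(2.00757) + 0.0391478/0.0620 = 0.696925 + 0.631416 = 1.328.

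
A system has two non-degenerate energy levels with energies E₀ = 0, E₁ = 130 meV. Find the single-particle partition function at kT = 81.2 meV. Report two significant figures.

Z = 1.2

Eᵢ/kT = 0, 1.601.
Z = Σ e^(−Eᵢ/kT) = e^(−0) + e^(−1.601) = 1.000 + 0.2017 = 1.202.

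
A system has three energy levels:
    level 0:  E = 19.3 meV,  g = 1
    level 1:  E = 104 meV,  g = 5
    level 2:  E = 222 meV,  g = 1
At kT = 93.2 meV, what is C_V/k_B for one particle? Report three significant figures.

0.262

Eᵢ/kT = 0.20708, 1.1159, 2.3820.
Z = Σ gᵢe^(−Eᵢ/kT) = 1·e^(−0.20708) + 5·e^(−1.1159) + 1·e^(−2.3820) = 0.81295 + 1.6381 + 0.092366 = 2.5434.
⟨E⟩ = 81.213 meV, ⟨E²⟩ = 8875.0 meV².
C_V/k_B = (⟨E²⟩ − ⟨E⟩²)/(kT)² = (8875.0 − 6595.6)/8686.2 = 0.262.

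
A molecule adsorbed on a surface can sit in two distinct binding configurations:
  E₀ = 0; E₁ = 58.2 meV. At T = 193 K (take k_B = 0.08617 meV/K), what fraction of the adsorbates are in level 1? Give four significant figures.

k_BT = 0.08617 × 193 K = 16.6308 meV.
Eᵢ/kT = 0, 3.49953.
Z = Σ e^(−Eᵢ/kT) = e^(−0) + e^(−3.49953) = 1.00000 + 0.0302116 = 1.03021.
P₁ = e^(−E₁/kT) / Z = 0.0302116/1.03021 = 0.02933.

0.02933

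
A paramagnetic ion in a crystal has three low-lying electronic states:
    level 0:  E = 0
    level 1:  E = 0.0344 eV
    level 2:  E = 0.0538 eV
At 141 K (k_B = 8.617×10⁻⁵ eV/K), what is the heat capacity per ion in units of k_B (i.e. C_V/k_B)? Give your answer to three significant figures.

k_BT = 8.617×10⁻⁵ × 141 K = 0.012150 eV.
Eᵢ/kT = 0, 2.8313, 4.4280.
Z = Σ e^(−Eᵢ/kT) = e^(−0) + e^(−2.8313) + e^(−4.4280) = 1.0000 + 0.058936 + 0.011938 = 1.0709.
⟨E⟩ = 0.0024929 eV, ⟨E²⟩ = 0.000097391 eV².
C_V/k_B = (⟨E²⟩ − ⟨E⟩²)/(kT)² = (0.000097391 − 0.0000062146)/0.00014762 = 0.618.

0.618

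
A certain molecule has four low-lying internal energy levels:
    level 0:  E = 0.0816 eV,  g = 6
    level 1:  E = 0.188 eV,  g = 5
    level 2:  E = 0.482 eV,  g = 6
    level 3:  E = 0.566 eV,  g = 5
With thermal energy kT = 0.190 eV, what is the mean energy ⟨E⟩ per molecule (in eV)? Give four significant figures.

Eᵢ/kT = 0.429474, 0.989474, 2.53684, 2.97895.
Z = Σ gᵢe^(−Eᵢ/kT) = 6·e^(−0.429474) + 5·e^(−0.989474) + 6·e^(−2.53684) + 5·e^(−2.97895) = 3.90511 + 1.85886 + 0.474696 + 0.254231 = 6.49290.
⟨E⟩ = Σ Eᵢ gᵢe^(−Eᵢ/kT) / Z = (0.0816·3.90511 + 0.188·1.85886 + 0.482·0.474696 + 0.566·0.254231) / 6.49290 = 0.1603 eV.

0.1603 eV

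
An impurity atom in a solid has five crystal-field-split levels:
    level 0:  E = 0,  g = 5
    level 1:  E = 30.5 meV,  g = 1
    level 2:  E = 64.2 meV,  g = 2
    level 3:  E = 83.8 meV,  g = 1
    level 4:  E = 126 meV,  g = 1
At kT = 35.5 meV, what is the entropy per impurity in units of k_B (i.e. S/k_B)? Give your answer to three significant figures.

1.99

Eᵢ/kT = 0, 0.85915, 1.8085, 2.3606, 3.5493.
Z = Σ gᵢe^(−Eᵢ/kT) = 5·e^(−0) + 1·e^(−0.85915) + 2·e^(−1.8085) + 1·e^(−2.3606) + 1·e^(−3.5493) = 5.0000 + 0.42352 + 0.32780 + 0.094364 + 0.028745 = 5.8744.
⟨E⟩ = Σ EᵢPᵢ = 7.7441 meV.
S/k_B = ln Z + ⟨E⟩/kT = ln(5.8744) + 7.7441/35.5 = 1.7706 + 0.21814 = 1.99.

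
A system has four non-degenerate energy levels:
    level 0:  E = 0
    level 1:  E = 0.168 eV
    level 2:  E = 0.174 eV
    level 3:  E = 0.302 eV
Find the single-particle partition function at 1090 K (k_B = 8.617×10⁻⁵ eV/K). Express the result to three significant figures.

k_BT = 8.617×10⁻⁵ × 1090 K = 0.093925 eV.
Eᵢ/kT = 0, 1.7887, 1.8525, 3.2153.
Z = Σ e^(−Eᵢ/kT) = e^(−0) + e^(−1.7887) + e^(−1.8525) + e^(−3.2153) = 1.0000 + 0.16718 + 0.15684 + 0.040143 = 1.3642.

Z = 1.36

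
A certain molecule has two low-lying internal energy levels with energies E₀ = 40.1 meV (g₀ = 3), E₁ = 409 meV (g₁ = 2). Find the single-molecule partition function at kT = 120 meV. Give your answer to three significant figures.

Eᵢ/kT = 0.33417, 3.4083.
Z = Σ gᵢe^(−Eᵢ/kT) = 3·e^(−0.33417) + 2·e^(−3.4083) = 2.1478 + 0.066195 = 2.2140.

Z = 2.21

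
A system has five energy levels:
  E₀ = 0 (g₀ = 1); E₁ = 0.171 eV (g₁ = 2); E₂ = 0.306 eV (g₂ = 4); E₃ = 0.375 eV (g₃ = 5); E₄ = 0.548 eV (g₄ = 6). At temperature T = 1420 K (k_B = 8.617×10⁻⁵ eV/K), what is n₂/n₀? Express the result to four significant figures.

0.3281

k_BT = 8.617×10⁻⁵ × 1420 K = 0.122361 eV.
n₂/n₀ = (g₂/g₀) exp[−(E₂−E₀)/kT] = (4/1) × exp(−(0.306 eV)/(0.122361 eV)) = (4/1) × exp(-2.50080) = 0.3281.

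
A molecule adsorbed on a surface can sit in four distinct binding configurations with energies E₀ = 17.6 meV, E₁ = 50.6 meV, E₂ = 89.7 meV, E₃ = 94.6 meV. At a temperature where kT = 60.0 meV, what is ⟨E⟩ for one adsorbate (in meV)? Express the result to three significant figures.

46.4 meV

Eᵢ/kT = 0.29333, 0.84333, 1.4950, 1.5767.
Z = Σ e^(−Eᵢ/kT) = e^(−0.29333) + e^(−0.84333) + e^(−1.4950) + e^(−1.5767) = 0.74578 + 0.43028 + 0.22425 + 0.20666 = 1.6070.
⟨E⟩ = Σ Eᵢ e^(−Eᵢ/kT) / Z = (17.6·0.74578 + 50.6·0.43028 + 89.7·0.22425 + 94.6·0.20666) / 1.6070 = 46.4 meV.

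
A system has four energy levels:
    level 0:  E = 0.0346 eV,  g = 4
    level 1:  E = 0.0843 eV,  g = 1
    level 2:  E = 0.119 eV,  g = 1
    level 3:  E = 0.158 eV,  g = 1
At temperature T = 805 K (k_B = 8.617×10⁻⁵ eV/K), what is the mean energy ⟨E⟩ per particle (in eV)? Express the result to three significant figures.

k_BT = 8.617×10⁻⁵ × 805 K = 0.069367 eV.
Eᵢ/kT = 0.49880, 1.2153, 1.7155, 2.2777.
Z = Σ gᵢe^(−Eᵢ/kT) = 4·e^(−0.49880) + 1·e^(−1.2153) + 1·e^(−1.7155) + 1·e^(−2.2777) = 2.4290 + 0.29662 + 0.17987 + 0.10252 = 3.0080.
⟨E⟩ = Σ Eᵢ gᵢe^(−Eᵢ/kT) / Z = (0.0346·2.4290 + 0.0843·0.29662 + 0.119·0.17987 + 0.158·0.10252) / 3.0080 = 0.0488 eV.

0.0488 eV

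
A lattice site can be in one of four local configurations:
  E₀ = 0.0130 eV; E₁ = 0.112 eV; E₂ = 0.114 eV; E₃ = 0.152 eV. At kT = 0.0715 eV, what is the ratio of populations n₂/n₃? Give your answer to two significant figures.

n₂/n₃ = exp[−(E₂−E₃)/kT] = exp(−(-0.038 eV)/(0.0715 eV)) = exp(0.5315) = 1.7.

1.7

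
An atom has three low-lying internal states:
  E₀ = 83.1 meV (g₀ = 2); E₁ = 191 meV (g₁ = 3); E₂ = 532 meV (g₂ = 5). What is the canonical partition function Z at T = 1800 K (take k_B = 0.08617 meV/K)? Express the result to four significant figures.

Z = 2.208

k_BT = 0.08617 × 1800 K = 155.106 meV.
Eᵢ/kT = 0.535763, 1.23142, 3.42991.
Z = Σ gᵢe^(−Eᵢ/kT) = 2·e^(−0.535763) + 3·e^(−1.23142) + 5·e^(−3.42991) = 1.17045 + 0.875633 + 0.161949 = 2.20803.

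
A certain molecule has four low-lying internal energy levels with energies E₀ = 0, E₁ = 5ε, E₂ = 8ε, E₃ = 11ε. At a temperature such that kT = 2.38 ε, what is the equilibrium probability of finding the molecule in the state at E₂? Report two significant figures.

0.030

Eᵢ/kT = 0, 2.101, 3.361, 4.622.
Z = Σ e^(−Eᵢ/kT) = e^(−0) + e^(−2.101) + e^(−3.361) + e^(−4.622) = 1.000 + 0.1223 + 0.03470 + 0.009833 = 1.167.
P₂ = e^(−E₂/kT) / Z = 0.03470/1.167 = 0.030.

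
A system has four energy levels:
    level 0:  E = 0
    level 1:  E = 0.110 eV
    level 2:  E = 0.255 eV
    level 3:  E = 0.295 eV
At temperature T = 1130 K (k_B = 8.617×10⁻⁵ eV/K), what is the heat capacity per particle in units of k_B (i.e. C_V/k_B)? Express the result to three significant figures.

0.702

k_BT = 8.617×10⁻⁵ × 1130 K = 0.097372 eV.
Eᵢ/kT = 0, 1.1297, 2.6188, 3.0296.
Z = Σ e^(−Eᵢ/kT) = e^(−0) + e^(−1.1297) + e^(−2.6188) + e^(−3.0296) = 1.0000 + 0.32313 + 0.072890 + 0.048335 = 1.4444.
⟨E⟩ = 0.047348 eV, ⟨E²⟩ = 0.0089005 eV².
C_V/k_B = (⟨E²⟩ − ⟨E⟩²)/(kT)² = (0.0089005 − 0.0022418)/0.0094813 = 0.702.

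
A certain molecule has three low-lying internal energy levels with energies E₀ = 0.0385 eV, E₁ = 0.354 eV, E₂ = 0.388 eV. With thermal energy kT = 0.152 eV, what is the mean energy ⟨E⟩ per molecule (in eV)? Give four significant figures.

0.09940 eV

Eᵢ/kT = 0.253289, 2.32895, 2.55263.
Z = Σ e^(−Eᵢ/kT) = e^(−0.253289) + e^(−2.32895) + e^(−2.55263) = 0.776244 + 0.0973980 + 0.0778766 = 0.951519.
⟨E⟩ = Σ Eᵢ e^(−Eᵢ/kT) / Z = (0.0385·0.776244 + 0.354·0.0973980 + 0.388·0.0778766) / 0.951519 = 0.09940 eV.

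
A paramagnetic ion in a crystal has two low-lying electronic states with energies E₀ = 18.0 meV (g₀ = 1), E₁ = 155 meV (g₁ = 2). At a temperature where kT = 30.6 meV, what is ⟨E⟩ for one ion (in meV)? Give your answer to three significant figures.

21.0 meV

Eᵢ/kT = 0.58824, 5.0654.
Z = Σ gᵢe^(−Eᵢ/kT) = 1·e^(−0.58824) + 2·e^(−5.0654) = 0.55530 + 0.012623 = 0.56792.
⟨E⟩ = Σ Eᵢ gᵢe^(−Eᵢ/kT) / Z = (18.0·0.55530 + 155·0.012623) / 0.56792 = 21.0 meV.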